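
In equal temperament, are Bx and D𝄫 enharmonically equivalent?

No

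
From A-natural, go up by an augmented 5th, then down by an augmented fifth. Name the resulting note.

A

An augmented fifth up from A is E# (letter E, 8 semitones up).
An augmented fifth down from E# is A (letter A, 8 semitones down).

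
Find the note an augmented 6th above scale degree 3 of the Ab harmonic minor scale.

Scale degree 3 of Ab harmonic minor is Cb.
An augmented sixth (10 semitones) above Cb lands on the letter A, giving A.

A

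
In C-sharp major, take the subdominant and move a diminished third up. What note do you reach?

The subdominant of C# major is F#.
A diminished third (2 semitones) above F# lands on the letter A, giving Ab.

Ab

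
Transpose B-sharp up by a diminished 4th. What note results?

E

A fourth above B lands on the letter E.
A diminished fourth spans 4 semitones, so B# moves to pitch class 4. On the letter E that is E.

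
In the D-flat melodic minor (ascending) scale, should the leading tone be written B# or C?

C

Each scale degree takes a distinct letter name. Degree 7 of a scale on D must use the letter C.
C and B# are enharmonically the same pitch, but only C uses the letter C, so it is the correct spelling here.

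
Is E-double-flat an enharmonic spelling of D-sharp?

Ebb is pitch class 2; D# is pitch class 3.
The pitch classes differ (2 vs. 3), so they are not enharmonic equivalents.

No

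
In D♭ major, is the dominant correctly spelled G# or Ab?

Each scale degree takes a distinct letter name. Degree 5 of a scale on D must use the letter A.
Ab and G# are enharmonically the same pitch, but only Ab uses the letter A, so it is the correct spelling here.

Ab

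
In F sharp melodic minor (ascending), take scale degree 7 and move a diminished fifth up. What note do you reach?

B

Scale degree 7 of F# melodic minor (ascending) is E#.
A diminished fifth (6 semitones) above E# lands on the letter B, giving B.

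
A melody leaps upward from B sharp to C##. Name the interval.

major second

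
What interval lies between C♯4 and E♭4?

The letter names run C→E, a span of 2 letter steps, so the interval is some kind of third.
C# to Eb is 2 semitones. A major third is 4, so 2 makes it diminished.

diminished third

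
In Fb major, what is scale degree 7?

Degree 7 takes the letter 6 steps above F, which is E.
In major, degree 7 sits 11 semitones above the tonic. Fb + 11 semitones is pitch class 3, spelled on E as Eb.

Eb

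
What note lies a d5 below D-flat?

A fifth below D lands on the letter G.
A diminished fifth spans 6 semitones, so Db moves to pitch class 7. On the letter G that is G.

G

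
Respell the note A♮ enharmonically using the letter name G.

Plain G sits 2 semitones below A, so on the letter G the same pitch needs a double sharp: G##.

G##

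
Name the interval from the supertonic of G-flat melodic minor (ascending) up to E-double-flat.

diminished fifth

The supertonic of Gb melodic minor (ascending) is Ab.
Ab up to Ebb: letters A→E make it a fifth; 6 semitones makes it diminished.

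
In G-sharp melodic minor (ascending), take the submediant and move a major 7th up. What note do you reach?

D##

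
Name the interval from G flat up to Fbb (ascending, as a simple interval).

diminished seventh

The letter names run G→F, a span of 6 letter steps, so the interval is some kind of seventh.
Gb to Fbb is 9 semitones. A major seventh is 11, so 9 makes it diminished.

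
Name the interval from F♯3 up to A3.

The letter names run F→A, a span of 2 letter steps, so the interval is some kind of third.
F# to A is 3 semitones. A major third is 4, so 3 makes it minor.

minor third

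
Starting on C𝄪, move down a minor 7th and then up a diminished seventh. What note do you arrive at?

C#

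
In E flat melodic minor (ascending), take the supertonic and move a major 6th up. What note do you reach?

The supertonic of Eb melodic minor (ascending) is F.
A major sixth (9 semitones) above F lands on the letter D, giving D.

D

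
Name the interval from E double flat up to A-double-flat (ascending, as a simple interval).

perfect fourth

Counting letters E–F–G–A gives a fourth.
Ebb→Abb = 5 semitones, exactly the perfect fourth.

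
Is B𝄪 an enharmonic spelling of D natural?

No

Two spellings are enharmonically equivalent only if they share a pitch class.
Here B## → 1, D → 2; 1 ≠ 2, so they are not.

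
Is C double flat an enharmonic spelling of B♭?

Yes

Cbb is pitch class 10; Bb is pitch class 10.
All spellings map to pitch class 10, so they are enharmonically equivalent.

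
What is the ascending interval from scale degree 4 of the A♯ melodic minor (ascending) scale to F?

diminished third

Scale degree 4 of A# melodic minor (ascending) is D#.
D# up to F: letters D→F make it a third; 2 semitones makes it diminished.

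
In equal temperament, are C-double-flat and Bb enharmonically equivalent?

Cbb is pitch class 10; Bb is pitch class 10.
All spellings map to pitch class 10, so they are enharmonically equivalent.

Yes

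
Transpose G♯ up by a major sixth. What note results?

E#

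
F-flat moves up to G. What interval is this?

Counting letters F–G gives a second.
Fb→G = 3 semitones, 1 wider than the major second (2), so augmented.

augmented second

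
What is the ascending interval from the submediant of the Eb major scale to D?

major second

The submediant of Eb major is C.
C up to D: letters C→D make it a second; 2 semitones makes it major.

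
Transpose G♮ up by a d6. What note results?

A sixth above G lands on the letter E.
A diminished sixth spans 7 semitones, so G moves to pitch class 2. On the letter E that is Ebb.

Ebb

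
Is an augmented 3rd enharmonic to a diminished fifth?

No

An augmented third spans 5 semitones; a diminished fifth spans 6.
The spans differ, so they are not enharmonic equivalents.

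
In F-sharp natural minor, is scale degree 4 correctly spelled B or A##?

Each scale degree takes a distinct letter name. Degree 4 of a scale on F must use the letter B.
B and A## are enharmonically the same pitch, but only B uses the letter B, so it is the correct spelling here.

B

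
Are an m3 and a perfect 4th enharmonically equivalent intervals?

No

A minor third spans 3 semitones; a perfect fourth spans 5.
The spans differ, so they are not enharmonic equivalents.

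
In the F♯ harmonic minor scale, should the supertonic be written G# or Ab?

Each scale degree takes a distinct letter name. Degree 2 of a scale on F must use the letter G.
G# and Ab are enharmonically the same pitch, but only G# uses the letter G, so it is the correct spelling here.

G#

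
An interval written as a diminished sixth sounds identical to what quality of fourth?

A diminished sixth spans 7 semitones.
A fourth spanning 7 semitones is doubly augmented (the perfect fourth is 5).

doubly augmented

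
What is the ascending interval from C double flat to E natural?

doubly augmented third

Counting letters C–D–E gives a third.
Cbb→E = 6 semitones, 2 wider than the major third (4), so doubly augmented.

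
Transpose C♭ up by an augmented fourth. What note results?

F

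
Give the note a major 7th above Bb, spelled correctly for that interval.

B up a major seventh is A#, so the target letter is A.
From Bb, a major seventh is 11 semitones up: A.

A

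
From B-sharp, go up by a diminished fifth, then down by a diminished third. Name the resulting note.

D##

A diminished fifth up from B# is F# (letter F, 6 semitones up).
A diminished third down from F# is D## (letter D, 2 semitones down).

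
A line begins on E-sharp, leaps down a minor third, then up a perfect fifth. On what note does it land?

G##

A minor third down from E# is C## (letter C, 3 semitones down).
A perfect fifth up from C## is G## (letter G, 7 semitones up).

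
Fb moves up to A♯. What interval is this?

doubly augmented third

The letter names run F→A, a span of 2 letter steps, so the interval is some kind of third.
Fb to A# is 6 semitones. A major third is 4, so 6 makes it doubly augmented.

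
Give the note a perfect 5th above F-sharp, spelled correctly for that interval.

C#

F up a perfect fifth is C, so the target letter is C.
From F#, a perfect fifth is 7 semitones up: C#.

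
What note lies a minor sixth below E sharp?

E down a major sixth is G, so the target letter is G.
From E#, a minor sixth is 8 semitones down: G##.

G##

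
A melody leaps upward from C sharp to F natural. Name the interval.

diminished fourth

Counting letters C–D–E–F gives a fourth.
C#→F = 4 semitones, 1 narrower than the perfect fourth (5), so diminished.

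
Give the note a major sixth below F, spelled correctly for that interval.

F down a major sixth is Ab, so the target letter is A.
From F, a major sixth is 9 semitones down: Ab.

Ab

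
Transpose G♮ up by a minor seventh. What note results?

A seventh above G lands on the letter F.
A minor seventh spans 10 semitones, so G moves to pitch class 5. On the letter F that is F.

F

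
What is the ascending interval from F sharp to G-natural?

Counting letters F–G gives a second.
F#→G = 1 semitone, 1 narrower than the major second (2), so minor.

minor second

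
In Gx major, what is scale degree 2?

A##

Degree 2 takes the letter 1 step above G, which is A.
In major, degree 2 sits 2 semitones above the tonic. G## + 2 semitones is pitch class 11, spelled on A as A##.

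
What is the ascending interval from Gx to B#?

The letter names run G→B, a span of 2 letter steps, so the interval is some kind of third.
G## to B# is 3 semitones. A major third is 4, so 3 makes it minor.

minor third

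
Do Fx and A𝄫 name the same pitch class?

F## = pitch class 7 and Abb = pitch class 7 — the same pitch class, so they are enharmonic equivalents.

Yes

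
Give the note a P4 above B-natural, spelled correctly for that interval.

B up a perfect fourth is E, so the target letter is E.
From B, a perfect fourth is 5 semitones up: E.

E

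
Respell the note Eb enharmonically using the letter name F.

Fbb

Eb is pitch class 3. The letter F alone is pitch class 5.
To reach pitch class 3 from F requires an offset of -2 semitones, i.e. double flat: Fbb.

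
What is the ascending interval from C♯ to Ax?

augmented sixth

Counting letters C–D–E–F–G–A gives a sixth.
C#→A## = 10 semitones, 1 wider than the major sixth (9), so augmented.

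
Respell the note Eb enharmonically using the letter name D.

D#

Eb is pitch class 3. The letter D alone is pitch class 2.
To reach pitch class 3 from D requires an offset of +1 semitone, i.e. sharp: D#.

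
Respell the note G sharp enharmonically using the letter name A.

Plain A sits 1 semitone above G#, so on the letter A the same pitch needs a flat: Ab.

Ab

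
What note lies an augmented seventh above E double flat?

D

A seventh above E lands on the letter D.
An augmented seventh spans 12 semitones, so Ebb moves to pitch class 2. On the letter D that is D.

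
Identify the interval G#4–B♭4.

diminished third

Counting letters G–A–B gives a third.
G#→Bb = 2 semitones, 2 narrower than the major third (4), so diminished.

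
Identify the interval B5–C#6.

The letter names run B→C, a span of 1 letter step, so the interval is some kind of second.
B to C# is 2 semitones. A major second is 2, so 2 makes it major.

major second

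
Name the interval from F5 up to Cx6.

The letter names run F→C, a span of 4 letter steps, so the interval is some kind of fifth.
F to C## is 9 semitones. A perfect fifth is 7, so 9 makes it doubly augmented.

doubly augmented fifth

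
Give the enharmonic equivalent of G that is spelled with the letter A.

Abb

G is pitch class 7. The letter A alone is pitch class 9.
To reach pitch class 7 from A requires an offset of -2 semitones, i.e. double flat: Abb.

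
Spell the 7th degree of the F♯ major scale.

E#

The F# major scale runs F# G# A# B C# D# E#.
Degree 7 is E#.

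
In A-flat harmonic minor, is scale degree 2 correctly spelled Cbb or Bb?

Bb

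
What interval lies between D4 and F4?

minor third

Counting letters D–E–F gives a third.
D→F = 3 semitones, 1 narrower than the major third (4), so minor.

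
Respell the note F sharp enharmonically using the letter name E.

E##

F# is pitch class 6. The letter E alone is pitch class 4.
To reach pitch class 6 from E requires an offset of +2 semitones, i.e. double sharp: E##.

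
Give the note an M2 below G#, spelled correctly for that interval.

F#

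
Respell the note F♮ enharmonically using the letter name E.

E#

Plain E sits 1 semitone below F, so on the letter E the same pitch needs a sharp: E#.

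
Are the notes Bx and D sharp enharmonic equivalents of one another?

B## is pitch class 1; D# is pitch class 3.
The pitch classes differ (1 vs. 3), so they are not enharmonic equivalents.

No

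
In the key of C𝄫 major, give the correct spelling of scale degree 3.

Ebb

The Cbb major scale runs Cbb Dbb Ebb Fbb Gbb Abb Bbb.
Degree 3 is Ebb.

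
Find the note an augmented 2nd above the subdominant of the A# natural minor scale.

The subdominant of A# natural minor is D#.
An augmented second (3 semitones) above D# lands on the letter E, giving E##.

E##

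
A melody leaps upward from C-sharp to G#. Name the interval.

perfect fifth

The letter names run C→G, a span of 4 letter steps, so the interval is some kind of fifth.
C# to G# is 7 semitones. A perfect fifth is 7, so 7 makes it perfect.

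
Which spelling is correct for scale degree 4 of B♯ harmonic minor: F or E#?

E#

Each scale degree takes a distinct letter name. Degree 4 of a scale on B must use the letter E.
E# and F are enharmonically the same pitch, but only E# uses the letter E, so it is the correct spelling here.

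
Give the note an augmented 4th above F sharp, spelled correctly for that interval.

B#

A fourth above F lands on the letter B.
An augmented fourth spans 6 semitones, so F# moves to pitch class 0. On the letter B that is B#.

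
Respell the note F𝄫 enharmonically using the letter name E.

Eb

Plain E sits 1 semitone above Fbb, so on the letter E the same pitch needs a flat: Eb.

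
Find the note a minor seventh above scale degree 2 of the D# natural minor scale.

Scale degree 2 of D# natural minor is E#.
A minor seventh (10 semitones) above E# lands on the letter D, giving D#.

D#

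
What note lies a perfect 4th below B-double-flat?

Fb

A fourth below B lands on the letter F.
A perfect fourth spans 5 semitones, so Bbb moves to pitch class 4. On the letter F that is Fb.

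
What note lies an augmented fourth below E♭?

E down a perfect fourth is B, so the target letter is B.
From Eb, an augmented fourth is 6 semitones down: Bbb.

Bbb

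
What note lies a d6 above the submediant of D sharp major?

G

The submediant of D# major is B#.
A diminished sixth (7 semitones) above B# lands on the letter G, giving G.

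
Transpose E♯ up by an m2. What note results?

F#

E up a major second is F#, so the target letter is F.
From E#, a minor second is 1 semitone up: F#.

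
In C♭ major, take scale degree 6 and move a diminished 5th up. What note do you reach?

Ebb

Scale degree 6 of Cb major is Ab.
A diminished fifth (6 semitones) above Ab lands on the letter E, giving Ebb.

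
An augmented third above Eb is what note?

A third above E lands on the letter G.
An augmented third spans 5 semitones, so Eb moves to pitch class 8. On the letter G that is G#.

G#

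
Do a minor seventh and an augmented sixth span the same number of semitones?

Yes

A minor seventh spans 10 semitones; an augmented sixth spans 10.
They are enharmonically equivalent.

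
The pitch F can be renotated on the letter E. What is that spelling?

E#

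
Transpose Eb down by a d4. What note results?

B

A fourth below E lands on the letter B.
A diminished fourth spans 4 semitones, so Eb moves to pitch class 11. On the letter B that is B.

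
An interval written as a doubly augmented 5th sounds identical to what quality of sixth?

A doubly augmented fifth spans 9 semitones.
A sixth spanning 9 semitones is major (the major sixth is 9).

major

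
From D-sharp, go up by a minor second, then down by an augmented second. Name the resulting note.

Db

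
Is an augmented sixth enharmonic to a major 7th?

No

An augmented sixth spans 10 semitones; a major seventh spans 11.
The spans differ, so they are not enharmonic equivalents.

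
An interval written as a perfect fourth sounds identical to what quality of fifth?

A perfect fourth spans 5 semitones.
A fifth spanning 5 semitones is doubly diminished (the perfect fifth is 7).

doubly diminished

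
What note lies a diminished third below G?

E#

G down a major third is Eb, so the target letter is E.
From G, a diminished third is 2 semitones down: E#.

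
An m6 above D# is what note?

A sixth above D lands on the letter B.
A minor sixth spans 8 semitones, so D# moves to pitch class 11. On the letter B that is B.

B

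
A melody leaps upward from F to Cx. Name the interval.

doubly augmented fifth

The letter names run F→C, a span of 4 letter steps, so the interval is some kind of fifth.
F to C## is 9 semitones. A perfect fifth is 7, so 9 makes it doubly augmented.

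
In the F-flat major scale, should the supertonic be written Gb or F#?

Each scale degree takes a distinct letter name. Degree 2 of a scale on F must use the letter G.
Gb and F# are enharmonically the same pitch, but only Gb uses the letter G, so it is the correct spelling here.

Gb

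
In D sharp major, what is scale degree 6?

Degree 6 takes the letter 5 steps above D, which is B.
In major, degree 6 sits 9 semitones above the tonic. D# + 9 semitones is pitch class 0, spelled on B as B#.

B#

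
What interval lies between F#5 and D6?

minor sixth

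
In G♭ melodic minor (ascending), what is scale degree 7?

The Gb melodic minor (ascending) scale runs Gb Ab Bbb Cb Db Eb F.
Degree 7 is F.

F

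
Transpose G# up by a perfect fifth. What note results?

D#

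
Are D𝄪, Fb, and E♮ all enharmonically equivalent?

D## = pitch class 4 and Fb = pitch class 4 and E = pitch class 4 — the same pitch class, so they are enharmonic equivalents.

Yes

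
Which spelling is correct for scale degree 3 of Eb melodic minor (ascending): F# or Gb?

Gb

Each scale degree takes a distinct letter name. Degree 3 of a scale on E must use the letter G.
Gb and F# are enharmonically the same pitch, but only Gb uses the letter G, so it is the correct spelling here.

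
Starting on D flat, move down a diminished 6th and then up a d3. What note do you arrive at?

Ab

A diminished sixth down from Db is F# (letter F, 7 semitones down).
A diminished third up from F# is Ab (letter A, 2 semitones up).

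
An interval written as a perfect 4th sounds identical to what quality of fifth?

doubly diminished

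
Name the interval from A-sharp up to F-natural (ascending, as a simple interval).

Counting letters A–B–C–D–E–F gives a sixth.
A#→F = 7 semitones, 2 narrower than the major sixth (9), so diminished.

diminished sixth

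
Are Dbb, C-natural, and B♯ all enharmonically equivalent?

Dbb = pitch class 0 and C = pitch class 0 and B# = pitch class 0 — the same pitch class, so they are enharmonic equivalents.

Yes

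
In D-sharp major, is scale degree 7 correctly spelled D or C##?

Each scale degree takes a distinct letter name. Degree 7 of a scale on D must use the letter C.
C## and D are enharmonically the same pitch, but only C## uses the letter C, so it is the correct spelling here.

C##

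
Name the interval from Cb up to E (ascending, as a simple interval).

augmented third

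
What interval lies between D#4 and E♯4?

The letter names run D→E, a span of 1 letter step, so the interval is some kind of second.
D# to E# is 2 semitones. A major second is 2, so 2 makes it major.

major second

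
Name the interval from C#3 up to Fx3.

augmented fourth

Counting letters C–D–E–F gives a fourth.
C#→F## = 6 semitones, 1 wider than the perfect fourth (5), so augmented.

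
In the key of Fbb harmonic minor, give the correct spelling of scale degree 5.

Degree 5 takes the letter 4 steps above F, which is C.
In harmonic minor, degree 5 sits 7 semitones above the tonic. Fbb + 7 semitones is pitch class 10, spelled on C as Cbb.

Cbb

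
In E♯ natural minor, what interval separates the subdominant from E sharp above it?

The subdominant of E# natural minor is A#.
A# up to E#: letters A→E make it a fifth; 7 semitones makes it perfect.

perfect fifth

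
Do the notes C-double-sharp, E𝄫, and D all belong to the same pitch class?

Yes

C## = pitch class 2 and Ebb = pitch class 2 and D = pitch class 2 — the same pitch class, so they are enharmonic equivalents.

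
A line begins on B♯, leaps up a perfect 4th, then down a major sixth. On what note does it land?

A perfect fourth up from B# is E# (letter E, 5 semitones up).
A major sixth down from E# is G# (letter G, 9 semitones down).

G#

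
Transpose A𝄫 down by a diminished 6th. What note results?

A down a major sixth is C, so the target letter is C.
From Abb, a diminished sixth is 7 semitones down: C.

C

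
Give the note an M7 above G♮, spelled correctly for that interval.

F#

A seventh above G lands on the letter F.
A major seventh spans 11 semitones, so G moves to pitch class 6. On the letter F that is F#.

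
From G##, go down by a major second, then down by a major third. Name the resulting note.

D#

A major second down from G## is F## (letter F, 2 semitones down).
A major third down from F## is D# (letter D, 4 semitones down).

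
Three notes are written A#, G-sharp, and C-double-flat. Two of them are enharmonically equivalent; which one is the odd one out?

G#

In 12-tone equal temperament, enharmonic equivalents share a pitch class. A# is pitch class 10; G# is pitch class 8; Cbb is pitch class 10.
A# and Cbb share pitch class 10, while G# is pitch class 8.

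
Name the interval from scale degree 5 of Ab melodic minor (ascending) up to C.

Scale degree 5 of Ab melodic minor (ascending) is Eb.
Eb up to C: letters E→C make it a sixth; 9 semitones makes it major.

major sixth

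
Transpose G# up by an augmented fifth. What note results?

A fifth above G lands on the letter D.
An augmented fifth spans 8 semitones, so G# moves to pitch class 4. On the letter D that is D##.

D##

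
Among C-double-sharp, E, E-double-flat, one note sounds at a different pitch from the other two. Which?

E

In 12-tone equal temperament, enharmonic equivalents share a pitch class. C## is pitch class 2; E is pitch class 4; Ebb is pitch class 2.
C## and Ebb share pitch class 2, while E is pitch class 4.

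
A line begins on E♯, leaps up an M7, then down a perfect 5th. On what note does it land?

G##

A major seventh up from E# is D## (letter D, 11 semitones up).
A perfect fifth down from D## is G## (letter G, 7 semitones down).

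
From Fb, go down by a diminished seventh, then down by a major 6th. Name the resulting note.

A diminished seventh down from Fb is G (letter G, 9 semitones down).
A major sixth down from G is Bb (letter B, 9 semitones down).

Bb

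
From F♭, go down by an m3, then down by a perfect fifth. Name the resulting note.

Gb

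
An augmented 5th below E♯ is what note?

E down a perfect fifth is A, so the target letter is A.
From E#, an augmented fifth is 8 semitones down: A.

A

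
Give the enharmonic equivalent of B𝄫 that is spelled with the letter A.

A

Plain A sits at the same pitch as Bbb, so on the letter A the same pitch needs a natural: A.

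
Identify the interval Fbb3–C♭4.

The letter names run F→C, a span of 4 letter steps, so the interval is some kind of fifth.
Fbb to Cb is 8 semitones. A perfect fifth is 7, so 8 makes it augmented.

augmented fifth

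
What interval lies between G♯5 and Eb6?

diminished sixth

The letter names run G→E, a span of 5 letter steps, so the interval is some kind of sixth.
G# to Eb is 7 semitones. A major sixth is 9, so 7 makes it diminished.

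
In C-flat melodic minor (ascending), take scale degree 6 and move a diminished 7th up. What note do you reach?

Gbb

Scale degree 6 of Cb melodic minor (ascending) is Ab.
A diminished seventh (9 semitones) above Ab lands on the letter G, giving Gbb.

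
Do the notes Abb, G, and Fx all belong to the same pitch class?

Yes

Abb = pitch class 7 and G = pitch class 7 and F## = pitch class 7 — the same pitch class, so they are enharmonic equivalents.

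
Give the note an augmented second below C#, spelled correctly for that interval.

A second below C lands on the letter B.
An augmented second spans 3 semitones, so C# moves to pitch class 10. On the letter B that is Bb.

Bb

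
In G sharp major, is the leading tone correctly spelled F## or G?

F##

Each scale degree takes a distinct letter name. Degree 7 of a scale on G must use the letter F.
F## and G are enharmonically the same pitch, but only F## uses the letter F, so it is the correct spelling here.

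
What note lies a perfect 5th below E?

E down a perfect fifth is A, so the target letter is A.
From E, a perfect fifth is 7 semitones down: A.

A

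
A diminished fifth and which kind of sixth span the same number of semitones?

doubly diminished

A diminished fifth spans 6 semitones.
A sixth spanning 6 semitones is doubly diminished (the major sixth is 9).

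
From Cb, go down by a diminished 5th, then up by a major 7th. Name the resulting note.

A diminished fifth down from Cb is F (letter F, 6 semitones down).
A major seventh up from F is E (letter E, 11 semitones up).

E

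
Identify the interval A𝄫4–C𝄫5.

minor third

The letter names run A→C, a span of 2 letter steps, so the interval is some kind of third.
Abb to Cbb is 3 semitones. A major third is 4, so 3 makes it minor.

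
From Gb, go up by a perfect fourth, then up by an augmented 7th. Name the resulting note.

B

A perfect fourth up from Gb is Cb (letter C, 5 semitones up).
An augmented seventh up from Cb is B (letter B, 12 semitones up).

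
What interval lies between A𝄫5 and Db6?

augmented fourth

The letter names run A→D, a span of 3 letter steps, so the interval is some kind of fourth.
Abb to Db is 6 semitones. A perfect fourth is 5, so 6 makes it augmented.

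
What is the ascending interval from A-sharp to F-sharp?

minor sixth

Counting letters A–B–C–D–E–F gives a sixth.
A#→F# = 8 semitones, 1 narrower than the major sixth (9), so minor.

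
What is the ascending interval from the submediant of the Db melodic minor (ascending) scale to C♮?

The submediant of Db melodic minor (ascending) is Bb.
Bb up to C: letters B→C make it a second; 2 semitones makes it major.

major second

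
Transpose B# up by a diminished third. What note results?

D

A third above B lands on the letter D.
A diminished third spans 2 semitones, so B# moves to pitch class 2. On the letter D that is D.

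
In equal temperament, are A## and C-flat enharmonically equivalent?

A## is pitch class 11; Cb is pitch class 11.
All spellings map to pitch class 11, so they are enharmonically equivalent.

Yes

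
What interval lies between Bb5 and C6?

Counting letters B–C gives a second.
Bb→C = 2 semitones, exactly the major second.

major second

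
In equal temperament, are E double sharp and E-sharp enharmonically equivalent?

No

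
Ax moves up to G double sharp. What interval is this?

minor seventh

The letter names run A→G, a span of 6 letter steps, so the interval is some kind of seventh.
A## to G## is 10 semitones. A major seventh is 11, so 10 makes it minor.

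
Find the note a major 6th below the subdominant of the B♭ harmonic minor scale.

Gb

The subdominant of Bb harmonic minor is Eb.
A major sixth (9 semitones) below Eb lands on the letter G, giving Gb.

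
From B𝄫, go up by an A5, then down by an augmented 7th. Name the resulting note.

Gbb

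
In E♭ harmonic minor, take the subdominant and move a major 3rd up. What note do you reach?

The subdominant of Eb harmonic minor is Ab.
A major third (4 semitones) above Ab lands on the letter C, giving C.

C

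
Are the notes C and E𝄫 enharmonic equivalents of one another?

C is pitch class 0; Ebb is pitch class 2.
The pitch classes differ (0 vs. 2), so they are not enharmonic equivalents.

No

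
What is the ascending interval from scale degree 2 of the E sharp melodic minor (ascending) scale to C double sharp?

perfect fifth

Scale degree 2 of E# melodic minor (ascending) is F##.
F## up to C##: letters F→C make it a fifth; 7 semitones makes it perfect.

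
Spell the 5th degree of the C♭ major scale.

The Cb major scale runs Cb Db Eb Fb Gb Ab Bb.
Degree 5 is Gb.

Gb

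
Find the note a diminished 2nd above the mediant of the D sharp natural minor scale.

Gb

The mediant of D# natural minor is F#.
A diminished second (0 semitones) above F# lands on the letter G, giving Gb.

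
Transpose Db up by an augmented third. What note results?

F#

A third above D lands on the letter F.
An augmented third spans 5 semitones, so Db moves to pitch class 6. On the letter F that is F#.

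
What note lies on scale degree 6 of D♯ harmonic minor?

B

Degree 6 takes the letter 5 steps above D, which is B.
In harmonic minor, degree 6 sits 8 semitones above the tonic. D# + 8 semitones is pitch class 11, spelled on B as B.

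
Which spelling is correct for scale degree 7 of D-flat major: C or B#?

Each scale degree takes a distinct letter name. Degree 7 of a scale on D must use the letter C.
C and B# are enharmonically the same pitch, but only C uses the letter C, so it is the correct spelling here.

C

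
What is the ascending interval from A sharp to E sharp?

Counting letters A–B–C–D–E gives a fifth.
A#→E# = 7 semitones, exactly the perfect fifth.

perfect fifth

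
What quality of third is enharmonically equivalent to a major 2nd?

A major second spans 2 semitones.
A third spanning 2 semitones is diminished (the major third is 4).

diminished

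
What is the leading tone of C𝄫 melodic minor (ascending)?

Bbb

Degree 7 takes the letter 6 steps above C, which is B.
In melodic minor (ascending), degree 7 sits 11 semitones above the tonic. Cbb + 11 semitones is pitch class 9, spelled on B as Bbb.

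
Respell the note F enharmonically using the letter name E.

F is pitch class 5. The letter E alone is pitch class 4.
To reach pitch class 5 from E requires an offset of +1 semitone, i.e. sharp: E#.

E#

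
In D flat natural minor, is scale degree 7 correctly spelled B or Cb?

Cb

Each scale degree takes a distinct letter name. Degree 7 of a scale on D must use the letter C.
Cb and B are enharmonically the same pitch, but only Cb uses the letter C, so it is the correct spelling here.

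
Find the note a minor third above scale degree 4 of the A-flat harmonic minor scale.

Fb

Scale degree 4 of Ab harmonic minor is Db.
A minor third (3 semitones) above Db lands on the letter F, giving Fb.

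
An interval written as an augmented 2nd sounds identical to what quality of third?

minor

An augmented second spans 3 semitones.
A third spanning 3 semitones is minor (the major third is 4).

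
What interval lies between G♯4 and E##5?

augmented sixth

Counting letters G–A–B–C–D–E gives a sixth.
G#→E## = 10 semitones, 1 wider than the major sixth (9), so augmented.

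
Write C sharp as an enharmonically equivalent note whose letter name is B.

C# is pitch class 1. The letter B alone is pitch class 11.
To reach pitch class 1 from B requires an offset of +2 semitones, i.e. double sharp: B##.

B##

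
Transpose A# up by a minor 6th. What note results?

A up a major sixth is F#, so the target letter is F.
From A#, a minor sixth is 8 semitones up: F#.

F#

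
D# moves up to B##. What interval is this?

The letter names run D→B, a span of 5 letter steps, so the interval is some kind of sixth.
D# to B## is 10 semitones. A major sixth is 9, so 10 makes it augmented.

augmented sixth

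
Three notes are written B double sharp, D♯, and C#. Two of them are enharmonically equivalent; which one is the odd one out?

In 12-tone equal temperament, enharmonic equivalents share a pitch class. B## is pitch class 1; D# is pitch class 3; C# is pitch class 1.
B## and C# share pitch class 1, while D# is pitch class 3.

D#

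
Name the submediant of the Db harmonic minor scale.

Bbb

Degree 6 takes the letter 5 steps above D, which is B.
In harmonic minor, degree 6 sits 8 semitones above the tonic. Db + 8 semitones is pitch class 9, spelled on B as Bbb.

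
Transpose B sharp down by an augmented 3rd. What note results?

G

A third below B lands on the letter G.
An augmented third spans 5 semitones, so B# moves to pitch class 7. On the letter G that is G.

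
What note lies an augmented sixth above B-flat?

G#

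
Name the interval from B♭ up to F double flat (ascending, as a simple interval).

doubly diminished fifth

The letter names run B→F, a span of 4 letter steps, so the interval is some kind of fifth.
Bb to Fbb is 5 semitones. A perfect fifth is 7, so 5 makes it doubly diminished.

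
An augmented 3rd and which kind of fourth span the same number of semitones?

perfect

An augmented third spans 5 semitones.
A fourth spanning 5 semitones is perfect (the perfect fourth is 5).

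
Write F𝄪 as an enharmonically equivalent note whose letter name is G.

G

F## is pitch class 7. The letter G alone is pitch class 7.
Pitch class 7 on G needs no accidental: G.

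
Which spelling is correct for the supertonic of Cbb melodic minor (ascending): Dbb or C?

Dbb

Each scale degree takes a distinct letter name. Degree 2 of a scale on C must use the letter D.
Dbb and C are enharmonically the same pitch, but only Dbb uses the letter D, so it is the correct spelling here.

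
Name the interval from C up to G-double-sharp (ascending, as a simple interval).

The letter names run C→G, a span of 4 letter steps, so the interval is some kind of fifth.
C to G## is 9 semitones. A perfect fifth is 7, so 9 makes it doubly augmented.

doubly augmented fifth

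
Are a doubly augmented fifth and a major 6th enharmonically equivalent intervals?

A doubly augmented fifth spans 9 semitones; a major sixth spans 9.
They are enharmonically equivalent.

Yes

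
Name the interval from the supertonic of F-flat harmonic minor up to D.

augmented fifth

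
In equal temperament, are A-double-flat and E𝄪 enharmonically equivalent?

Two spellings are enharmonically equivalent only if they share a pitch class.
Here Abb → 7, E## → 6; 6 ≠ 7, so they are not.

No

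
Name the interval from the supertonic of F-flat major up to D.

The supertonic of Fb major is Gb.
Gb up to D: letters G→D make it a fifth; 8 semitones makes it augmented.

augmented fifth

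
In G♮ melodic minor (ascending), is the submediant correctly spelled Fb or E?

E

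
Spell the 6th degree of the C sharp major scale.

Degree 6 takes the letter 5 steps above C, which is A.
In major, degree 6 sits 9 semitones above the tonic. C# + 9 semitones is pitch class 10, spelled on A as A#.

A#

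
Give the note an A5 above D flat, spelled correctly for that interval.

A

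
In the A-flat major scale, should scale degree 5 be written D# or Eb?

Each scale degree takes a distinct letter name. Degree 5 of a scale on A must use the letter E.
Eb and D# are enharmonically the same pitch, but only Eb uses the letter E, so it is the correct spelling here.

Eb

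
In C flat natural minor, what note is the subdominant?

Fb

The Cb natural minor scale runs Cb Db Ebb Fb Gb Abb Bbb.
Degree 4 is Fb.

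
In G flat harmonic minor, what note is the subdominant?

The Gb harmonic minor scale runs Gb Ab Bbb Cb Db Ebb F.
Degree 4 is Cb.

Cb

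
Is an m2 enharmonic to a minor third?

No

A minor second spans 1 semitone; a minor third spans 3.
The spans differ, so they are not enharmonic equivalents.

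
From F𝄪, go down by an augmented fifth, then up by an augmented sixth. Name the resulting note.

An augmented fifth down from F## is B (letter B, 8 semitones down).
An augmented sixth up from B is G## (letter G, 10 semitones up).

G##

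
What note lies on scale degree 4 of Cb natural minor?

Fb

The Cb natural minor scale runs Cb Db Ebb Fb Gb Abb Bbb.
Degree 4 is Fb.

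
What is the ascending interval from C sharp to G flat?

doubly diminished fifth

The letter names run C→G, a span of 4 letter steps, so the interval is some kind of fifth.
C# to Gb is 5 semitones. A perfect fifth is 7, so 5 makes it doubly diminished.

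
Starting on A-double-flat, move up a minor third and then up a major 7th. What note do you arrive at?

Bbb

A minor third up from Abb is Cbb (letter C, 3 semitones up).
A major seventh up from Cbb is Bbb (letter B, 11 semitones up).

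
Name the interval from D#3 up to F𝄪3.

major third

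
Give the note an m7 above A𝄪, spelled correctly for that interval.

A up a major seventh is G#, so the target letter is G.
From A##, a minor seventh is 10 semitones up: G##.

G##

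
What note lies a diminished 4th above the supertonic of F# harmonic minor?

The supertonic of F# harmonic minor is G#.
A diminished fourth (4 semitones) above G# lands on the letter C, giving C.

C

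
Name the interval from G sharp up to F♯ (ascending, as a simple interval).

minor seventh

Counting letters G–A–B–C–D–E–F gives a seventh.
G#→F# = 10 semitones, 1 narrower than the major seventh (11), so minor.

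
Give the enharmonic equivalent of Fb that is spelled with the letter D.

D##

Plain D sits 2 semitones below Fb, so on the letter D the same pitch needs a double sharp: D##.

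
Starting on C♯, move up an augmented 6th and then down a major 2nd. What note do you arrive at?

An augmented sixth up from C# is A## (letter A, 10 semitones up).
A major second down from A## is G## (letter G, 2 semitones down).

G##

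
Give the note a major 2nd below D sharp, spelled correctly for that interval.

A second below D lands on the letter C.
A major second spans 2 semitones, so D# moves to pitch class 1. On the letter C that is C#.

C#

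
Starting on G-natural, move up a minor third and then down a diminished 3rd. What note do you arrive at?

A minor third up from G is Bb (letter B, 3 semitones up).
A diminished third down from Bb is G# (letter G, 2 semitones down).

G#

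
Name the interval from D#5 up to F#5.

Counting letters D–E–F gives a third.
D#→F# = 3 semitones, 1 narrower than the major third (4), so minor.

minor third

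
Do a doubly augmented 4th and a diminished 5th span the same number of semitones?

A doubly augmented fourth spans 7 semitones; a diminished fifth spans 6.
The spans differ, so they are not enharmonic equivalents.

No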